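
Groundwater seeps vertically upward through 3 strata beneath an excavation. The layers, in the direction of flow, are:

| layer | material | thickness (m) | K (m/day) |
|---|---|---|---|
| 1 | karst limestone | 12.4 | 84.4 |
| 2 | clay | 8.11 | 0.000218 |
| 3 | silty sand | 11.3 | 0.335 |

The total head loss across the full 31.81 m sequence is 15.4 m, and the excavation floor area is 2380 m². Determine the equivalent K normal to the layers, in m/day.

Flow is perpendicular to layering, so the layers act in series and the equivalent K is the thickness-weighted harmonic mean.
Total thickness L = 12.4 + 8.11 + 11.3 = 31.81 m.
Σ(b_i/K_i) = 12.4/84.4 + 8.11/0.000218 + 11.3/0.335 = 37236 d.
K_eq = L / Σ(b_i/K_i) = 31.81 / 37236 = 0.0008543 m/day.

0.000854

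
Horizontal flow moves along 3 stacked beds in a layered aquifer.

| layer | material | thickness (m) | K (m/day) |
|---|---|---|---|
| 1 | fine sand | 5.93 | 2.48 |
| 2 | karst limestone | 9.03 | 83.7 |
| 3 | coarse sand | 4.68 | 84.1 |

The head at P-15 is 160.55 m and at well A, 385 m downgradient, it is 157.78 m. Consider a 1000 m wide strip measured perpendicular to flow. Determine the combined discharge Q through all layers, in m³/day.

8380

Flow is parallel to layering, so each bed carries its own Darcy discharge and the transmissivities add.
Σ(K_i·b_i) = 2.48×5.93 + 83.7×9.03 + 84.1×4.68 = 1164 m²/day.
Hydraulic gradient i = (160.55 − 157.78) / 385 = 2.77 / 385 = 0.007195.
Q = Σ(K_i·b_i) · W · i = 1164 × 1000 × 0.007195 = 8376 m³/day.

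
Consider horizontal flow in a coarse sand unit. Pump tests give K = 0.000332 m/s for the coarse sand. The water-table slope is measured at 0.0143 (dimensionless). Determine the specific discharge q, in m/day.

Convert K: 0.000332 m/s × 86400 = 28.68 m/day.
Hydraulic gradient i = 0.0143.
Specific discharge q = K · i = 28.68 × 0.01430 = 0.4102 m/day.

0.410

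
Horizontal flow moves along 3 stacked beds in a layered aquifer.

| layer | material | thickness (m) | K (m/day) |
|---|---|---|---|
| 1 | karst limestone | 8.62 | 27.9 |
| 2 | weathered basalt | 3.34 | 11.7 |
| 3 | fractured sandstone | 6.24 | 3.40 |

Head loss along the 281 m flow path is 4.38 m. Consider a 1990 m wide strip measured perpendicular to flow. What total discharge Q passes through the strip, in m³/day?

9330

Flow is parallel to layering, so each bed carries its own Darcy discharge and the transmissivities add.
Σ(K_i·b_i) = 27.9×8.62 + 11.7×3.34 + 3.40×6.24 = 300.8 m²/day.
Hydraulic gradient i = Δh / L = 4.38 / 281 = 0.01559.
Q = Σ(K_i·b_i) · W · i = 300.8 × 1990 × 0.01559 = 9330 m³/day.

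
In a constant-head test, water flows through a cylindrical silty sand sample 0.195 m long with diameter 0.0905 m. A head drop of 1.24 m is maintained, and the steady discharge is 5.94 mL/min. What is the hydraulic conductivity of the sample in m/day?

Cross-sectional area A = π·(d/2)² = π × (0.0905/2)² = 0.006433 m².
Convert discharge: 5.94 mL/min = 9.900e-08 m³/s.
Darcy's law rearranged: K = Q·L / (A·Δh) = 9.900e-08 × 0.195 / (0.006433 × 1.24) = 2.420e-06 m/s = 0.2091 m/day.

0.209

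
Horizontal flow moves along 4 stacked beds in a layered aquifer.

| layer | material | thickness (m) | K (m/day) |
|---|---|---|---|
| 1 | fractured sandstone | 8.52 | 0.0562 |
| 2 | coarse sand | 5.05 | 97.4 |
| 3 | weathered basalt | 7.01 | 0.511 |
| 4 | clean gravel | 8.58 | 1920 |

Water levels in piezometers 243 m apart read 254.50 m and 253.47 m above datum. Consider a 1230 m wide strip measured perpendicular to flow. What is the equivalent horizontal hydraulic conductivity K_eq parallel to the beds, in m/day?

582

Flow is parallel to layering, so each bed carries its own Darcy discharge and the transmissivities add.
Σ(K_i·b_i) = 0.0562×8.52 + 97.4×5.05 + 0.511×7.01 + 1920×8.58 = 16970 m²/day.
Total thickness b = 29.16 m, so K_eq = Σ(K_i·b_i)/b = 581.9 m/day.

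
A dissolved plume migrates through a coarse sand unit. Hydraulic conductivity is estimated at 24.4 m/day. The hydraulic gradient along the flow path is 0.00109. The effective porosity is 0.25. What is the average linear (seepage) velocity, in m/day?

Hydraulic gradient i = 0.00109.
Darcy flux q = K · i = 24.40 × 0.001090 = 0.02660 m/day.
Seepage velocity v = q / n_e = 0.02660 / 0.25 = 0.1064 m/day.

0.106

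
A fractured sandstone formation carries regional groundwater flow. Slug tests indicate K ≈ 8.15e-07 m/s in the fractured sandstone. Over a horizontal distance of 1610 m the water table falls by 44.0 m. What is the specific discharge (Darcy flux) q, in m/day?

Convert K: 8.15e-07 m/s × 86400 = 0.07042 m/day.
Hydraulic gradient i = Δh / L = 44.0 / 1610 = 0.02733.
Specific discharge q = K · i = 0.07042 × 0.02733 = 0.001924 m/day.

0.00192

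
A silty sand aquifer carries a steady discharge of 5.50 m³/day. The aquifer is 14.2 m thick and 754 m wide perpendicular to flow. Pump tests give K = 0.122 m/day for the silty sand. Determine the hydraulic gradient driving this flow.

Cross-sectional area A = 754 × 14.2 = 10707 m².
From Q = K·A·i, i = Q / (K·A) = 5.50 / (0.1220 × 10707) = 0.004211.

0.00421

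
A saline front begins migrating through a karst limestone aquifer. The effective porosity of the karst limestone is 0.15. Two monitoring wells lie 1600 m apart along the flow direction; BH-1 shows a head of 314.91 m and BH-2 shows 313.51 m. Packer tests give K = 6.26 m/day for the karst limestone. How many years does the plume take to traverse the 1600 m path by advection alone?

120

Hydraulic gradient i = (314.91 − 313.51) / 1600 = 1.4 / 1600 = 0.0008750.
Darcy flux q = K · i = 6.260 × 0.0008750 = 0.005477 m/day.
Seepage velocity v = q / n_e = 0.005477 / 0.15 = 0.03652 m/day.
Travel time t = L / v = 1600 / 0.03652 = 43816 days = 120.0 years.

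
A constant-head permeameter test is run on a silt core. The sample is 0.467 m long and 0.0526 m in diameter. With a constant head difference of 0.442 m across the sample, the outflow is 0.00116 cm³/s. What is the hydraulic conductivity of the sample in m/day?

0.0487

Cross-sectional area A = π·(d/2)² = π × (0.0526/2)² = 0.002173 m².
Convert discharge: 0.00116 cm³/s = 1.160e-09 m³/s.
Darcy's law rearranged: K = Q·L / (A·Δh) = 1.160e-09 × 0.467 / (0.002173 × 0.442) = 5.640e-07 m/s = 0.04873 m/day.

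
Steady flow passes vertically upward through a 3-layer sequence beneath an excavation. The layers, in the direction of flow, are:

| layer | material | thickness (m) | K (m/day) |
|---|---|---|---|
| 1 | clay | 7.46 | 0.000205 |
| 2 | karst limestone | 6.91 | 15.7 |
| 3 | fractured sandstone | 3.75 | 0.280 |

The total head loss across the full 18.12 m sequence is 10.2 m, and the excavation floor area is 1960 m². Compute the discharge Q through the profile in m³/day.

0.549

Flow is perpendicular to layering, so the layers act in series and the equivalent K is the thickness-weighted harmonic mean.
Total thickness L = 7.46 + 6.91 + 3.75 = 18.12 m.
Σ(b_i/K_i) = 7.46/0.000205 + 6.91/15.7 + 3.75/0.280 = 36404 d.
K_eq = L / Σ(b_i/K_i) = 18.12 / 36404 = 0.0004977 m/day.
Q = K_eq · A · (Δh/L) = 0.0004977 × 1960 × (10.2/18.12) = 0.5492 m³/day.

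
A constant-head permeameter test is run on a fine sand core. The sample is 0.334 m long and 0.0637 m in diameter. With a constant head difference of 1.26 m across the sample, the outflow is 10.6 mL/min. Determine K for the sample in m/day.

1.27

Cross-sectional area A = π·(d/2)² = π × (0.0637/2)² = 0.003187 m².
Convert discharge: 10.6 mL/min = 1.767e-07 m³/s.
Darcy's law rearranged: K = Q·L / (A·Δh) = 1.767e-07 × 0.334 / (0.003187 × 1.26) = 1.469e-05 m/s = 1.270 m/day.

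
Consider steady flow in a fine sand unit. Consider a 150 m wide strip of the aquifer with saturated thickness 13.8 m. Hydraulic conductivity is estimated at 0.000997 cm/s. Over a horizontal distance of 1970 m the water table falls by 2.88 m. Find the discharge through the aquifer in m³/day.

2.61

Convert K: 0.000997 cm/s × 864 = 0.8614 m/day.
Cross-sectional area A = 150 × 13.8 = 2070 m².
Hydraulic gradient i = Δh / L = 2.88 / 1970 = 0.001462.
Darcy's law: Q = K · A · i = 0.8614 × 2070 × 0.001462 = 2.607 m³/day.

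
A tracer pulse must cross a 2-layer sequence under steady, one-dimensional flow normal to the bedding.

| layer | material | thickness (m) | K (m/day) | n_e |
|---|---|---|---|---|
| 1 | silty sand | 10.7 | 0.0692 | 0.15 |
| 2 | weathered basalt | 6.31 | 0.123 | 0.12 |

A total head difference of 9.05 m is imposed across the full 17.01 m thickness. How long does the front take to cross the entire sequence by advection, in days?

With flow normal to the layers, continuity requires the same specific discharge q through every layer.
Σ(b_i/K_i) = 10.7/0.0692 + 6.31/0.123 = 205.9 d.
q = Δh / Σ(b_i/K_i) = 9.05 / 205.9 = 0.04395 m/day.
In each layer the seepage velocity is v_i = q/n_i, so the layer transit time is t_i = b_i·n_i / q:
  layer 1 (silty sand): t_1 = 10.7 × 0.15 / 0.04395 = 36.52 d
  layer 2 (weathered basalt): t_2 = 6.31 × 0.12 / 0.04395 = 17.23 d
Total t = Σ t_i = 53.75 days.

53.7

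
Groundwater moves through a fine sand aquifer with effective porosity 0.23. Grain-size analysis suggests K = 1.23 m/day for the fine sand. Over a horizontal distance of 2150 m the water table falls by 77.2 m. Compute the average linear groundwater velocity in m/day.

0.192

Hydraulic gradient i = Δh / L = 77.2 / 2150 = 0.03591.
Darcy flux q = K · i = 1.230 × 0.03591 = 0.04417 m/day.
Seepage velocity v = q / n_e = 0.04417 / 0.23 = 0.1920 m/day.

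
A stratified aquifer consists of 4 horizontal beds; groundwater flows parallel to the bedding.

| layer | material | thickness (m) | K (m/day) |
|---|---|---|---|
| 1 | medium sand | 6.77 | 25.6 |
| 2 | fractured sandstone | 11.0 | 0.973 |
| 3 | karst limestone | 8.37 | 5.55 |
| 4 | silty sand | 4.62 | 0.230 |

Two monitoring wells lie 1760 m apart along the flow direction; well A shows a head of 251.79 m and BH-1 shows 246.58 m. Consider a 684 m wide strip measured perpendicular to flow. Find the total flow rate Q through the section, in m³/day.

Flow is parallel to layering, so each bed carries its own Darcy discharge and the transmissivities add.
Σ(K_i·b_i) = 25.6×6.77 + 0.973×11.0 + 5.55×8.37 + 0.230×4.62 = 231.5 m²/day.
Hydraulic gradient i = (251.79 − 246.58) / 1760 = 5.21 / 1760 = 0.002960.
Q = Σ(K_i·b_i) · W · i = 231.5 × 684 × 0.002960 = 468.8 m³/day.

469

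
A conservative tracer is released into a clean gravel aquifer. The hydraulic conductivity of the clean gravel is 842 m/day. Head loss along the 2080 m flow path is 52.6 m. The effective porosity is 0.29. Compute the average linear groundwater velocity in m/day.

Hydraulic gradient i = Δh / L = 52.6 / 2080 = 0.02529.
Darcy flux q = K · i = 842.0 × 0.02529 = 21.29 m/day.
Seepage velocity v = q / n_e = 21.29 / 0.29 = 73.42 m/day.

73.4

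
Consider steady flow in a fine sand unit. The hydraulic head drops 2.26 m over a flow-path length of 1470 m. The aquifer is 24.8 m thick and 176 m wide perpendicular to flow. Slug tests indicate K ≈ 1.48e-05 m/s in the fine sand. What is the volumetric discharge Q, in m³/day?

Convert K: 1.48e-05 m/s × 86400 = 1.279 m/day.
Cross-sectional area A = 176 × 24.8 = 4365 m².
Hydraulic gradient i = Δh / L = 2.26 / 1470 = 0.001537.
Darcy's law: Q = K · A · i = 1.279 × 4365 × 0.001537 = 8.581 m³/day.

8.58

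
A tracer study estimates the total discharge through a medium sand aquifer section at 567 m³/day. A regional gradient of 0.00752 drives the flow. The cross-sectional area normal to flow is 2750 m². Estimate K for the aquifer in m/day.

27.4

Hydraulic gradient i = 0.00752.
From Q = K·A·i, K = Q / (A·i) = 567 / (2750 × 0.007520) = 27.42 m/day.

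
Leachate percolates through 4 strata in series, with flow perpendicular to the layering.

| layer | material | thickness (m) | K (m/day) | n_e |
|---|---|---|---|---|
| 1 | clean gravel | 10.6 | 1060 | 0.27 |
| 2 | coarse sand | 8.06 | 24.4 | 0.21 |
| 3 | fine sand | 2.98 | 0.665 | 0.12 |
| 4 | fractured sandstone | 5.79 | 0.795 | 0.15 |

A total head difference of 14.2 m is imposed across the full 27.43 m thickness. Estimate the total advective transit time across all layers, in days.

With flow normal to the layers, continuity requires the same specific discharge q through every layer.
Σ(b_i/K_i) = 10.6/1060 + 8.06/24.4 + 2.98/0.665 + 5.79/0.795 = 12.10 d.
q = Δh / Σ(b_i/K_i) = 14.2 / 12.10 = 1.173 m/day.
In each layer the seepage velocity is v_i = q/n_i, so the layer transit time is t_i = b_i·n_i / q:
  layer 1 (clean gravel): t_1 = 10.6 × 0.27 / 1.173 = 2.440 d
  layer 2 (coarse sand): t_2 = 8.06 × 0.21 / 1.173 = 1.443 d
  layer 3 (fine sand): t_3 = 2.98 × 0.12 / 1.173 = 0.3048 d
  layer 4 (fractured sandstone): t_4 = 5.79 × 0.15 / 1.173 = 0.7403 d
Total t = Σ t_i = 4.928 days.

4.93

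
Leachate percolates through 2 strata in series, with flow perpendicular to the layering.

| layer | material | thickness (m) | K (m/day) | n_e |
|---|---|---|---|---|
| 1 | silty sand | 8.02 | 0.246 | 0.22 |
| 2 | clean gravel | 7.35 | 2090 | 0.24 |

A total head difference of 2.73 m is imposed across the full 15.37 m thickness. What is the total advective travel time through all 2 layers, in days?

With flow normal to the layers, continuity requires the same specific discharge q through every layer.
Σ(b_i/K_i) = 8.02/0.246 + 7.35/2090 = 32.61 d.
q = Δh / Σ(b_i/K_i) = 2.73 / 32.61 = 0.08373 m/day.
In each layer the seepage velocity is v_i = q/n_i, so the layer transit time is t_i = b_i·n_i / q:
  layer 1 (silty sand): t_1 = 8.02 × 0.22 / 0.08373 = 21.07 d
  layer 2 (clean gravel): t_2 = 7.35 × 0.24 / 0.08373 = 21.07 d
Total t = Σ t_i = 42.14 days.

42.1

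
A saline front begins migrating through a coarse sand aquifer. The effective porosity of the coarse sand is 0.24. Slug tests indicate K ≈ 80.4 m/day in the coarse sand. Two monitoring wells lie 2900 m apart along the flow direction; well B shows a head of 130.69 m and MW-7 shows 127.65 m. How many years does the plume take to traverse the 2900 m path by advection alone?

Hydraulic gradient i = (130.69 − 127.65) / 2900 = 3.04 / 2900 = 0.001048.
Darcy flux q = K · i = 80.40 × 0.001048 = 0.08428 m/day.
Seepage velocity v = q / n_e = 0.08428 / 0.24 = 0.3512 m/day.
Travel time t = L / v = 2900 / 0.3512 = 8258 days = 22.61 years.

22.6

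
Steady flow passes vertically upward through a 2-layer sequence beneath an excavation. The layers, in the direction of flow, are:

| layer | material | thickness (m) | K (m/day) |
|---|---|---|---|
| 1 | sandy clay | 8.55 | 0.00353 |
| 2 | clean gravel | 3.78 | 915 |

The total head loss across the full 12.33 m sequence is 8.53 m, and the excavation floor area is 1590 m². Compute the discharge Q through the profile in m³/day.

Flow is perpendicular to layering, so the layers act in series and the equivalent K is the thickness-weighted harmonic mean.
Total thickness L = 8.55 + 3.78 = 12.33 m.
Σ(b_i/K_i) = 8.55/0.00353 + 3.78/915 = 2422 d.
K_eq = L / Σ(b_i/K_i) = 12.33 / 2422 = 0.005091 m/day.
Q = K_eq · A · (Δh/L) = 0.005091 × 1590 × (8.53/12.33) = 5.600 m³/day.

5.60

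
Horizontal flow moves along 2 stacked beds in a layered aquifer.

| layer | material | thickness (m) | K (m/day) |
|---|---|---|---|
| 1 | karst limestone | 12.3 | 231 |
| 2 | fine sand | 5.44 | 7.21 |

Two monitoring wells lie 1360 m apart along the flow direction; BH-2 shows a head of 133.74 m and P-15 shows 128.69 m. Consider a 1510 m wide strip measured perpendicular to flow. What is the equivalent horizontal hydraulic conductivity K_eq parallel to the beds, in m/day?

162

Flow is parallel to layering, so each bed carries its own Darcy discharge and the transmissivities add.
Σ(K_i·b_i) = 231×12.3 + 7.21×5.44 = 2881 m²/day.
Total thickness b = 17.74 m, so K_eq = Σ(K_i·b_i)/b = 162.4 m/day.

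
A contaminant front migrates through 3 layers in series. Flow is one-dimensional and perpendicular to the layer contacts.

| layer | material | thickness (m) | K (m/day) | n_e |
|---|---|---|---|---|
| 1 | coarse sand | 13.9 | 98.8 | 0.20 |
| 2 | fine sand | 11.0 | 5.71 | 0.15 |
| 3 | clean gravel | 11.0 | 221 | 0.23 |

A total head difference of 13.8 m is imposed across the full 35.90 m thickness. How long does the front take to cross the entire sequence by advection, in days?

With flow normal to the layers, continuity requires the same specific discharge q through every layer.
Σ(b_i/K_i) = 13.9/98.8 + 11.0/5.71 + 11.0/221 = 2.117 d.
q = Δh / Σ(b_i/K_i) = 13.8 / 2.117 = 6.519 m/day.
In each layer the seepage velocity is v_i = q/n_i, so the layer transit time is t_i = b_i·n_i / q:
  layer 1 (coarse sand): t_1 = 13.9 × 0.20 / 6.519 = 0.4264 d
  layer 2 (fine sand): t_2 = 11.0 × 0.15 / 6.519 = 0.2531 d
  layer 3 (clean gravel): t_3 = 11.0 × 0.23 / 6.519 = 0.3881 d
Total t = Σ t_i = 1.068 days.

1.07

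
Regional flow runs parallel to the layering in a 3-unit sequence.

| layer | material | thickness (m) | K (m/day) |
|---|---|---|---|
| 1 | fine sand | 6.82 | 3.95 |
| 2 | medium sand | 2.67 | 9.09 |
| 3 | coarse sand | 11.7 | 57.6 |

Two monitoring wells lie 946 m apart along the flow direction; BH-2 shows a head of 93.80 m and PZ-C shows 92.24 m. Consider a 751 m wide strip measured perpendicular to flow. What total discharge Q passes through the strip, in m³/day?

Flow is parallel to layering, so each bed carries its own Darcy discharge and the transmissivities add.
Σ(K_i·b_i) = 3.95×6.82 + 9.09×2.67 + 57.6×11.7 = 725.1 m²/day.
Hydraulic gradient i = (93.80 − 92.24) / 946 = 1.56 / 946 = 0.001649.
Q = Σ(K_i·b_i) · W · i = 725.1 × 751 × 0.001649 = 898.0 m³/day.

898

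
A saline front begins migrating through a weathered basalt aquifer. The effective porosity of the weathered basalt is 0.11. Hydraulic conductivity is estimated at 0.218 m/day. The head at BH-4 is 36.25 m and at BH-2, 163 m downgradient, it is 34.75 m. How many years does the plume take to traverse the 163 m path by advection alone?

Hydraulic gradient i = (36.25 − 34.75) / 163 = 1.5 / 163 = 0.009202.
Darcy flux q = K · i = 0.2180 × 0.009202 = 0.002006 m/day.
Seepage velocity v = q / n_e = 0.002006 / 0.11 = 0.01824 m/day.
Travel time t = L / v = 163 / 0.01824 = 8938 days = 24.47 years.

24.5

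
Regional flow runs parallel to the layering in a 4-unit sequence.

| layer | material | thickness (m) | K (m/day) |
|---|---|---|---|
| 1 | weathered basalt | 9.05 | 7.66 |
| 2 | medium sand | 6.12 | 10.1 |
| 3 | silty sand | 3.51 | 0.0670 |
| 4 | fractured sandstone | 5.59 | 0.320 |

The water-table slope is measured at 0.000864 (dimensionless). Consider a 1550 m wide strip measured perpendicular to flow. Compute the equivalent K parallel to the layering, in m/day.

Flow is parallel to layering, so each bed carries its own Darcy discharge and the transmissivities add.
Σ(K_i·b_i) = 7.66×9.05 + 10.1×6.12 + 0.0670×3.51 + 0.320×5.59 = 133.2 m²/day.
Total thickness b = 24.27 m, so K_eq = Σ(K_i·b_i)/b = 5.487 m/day.

5.49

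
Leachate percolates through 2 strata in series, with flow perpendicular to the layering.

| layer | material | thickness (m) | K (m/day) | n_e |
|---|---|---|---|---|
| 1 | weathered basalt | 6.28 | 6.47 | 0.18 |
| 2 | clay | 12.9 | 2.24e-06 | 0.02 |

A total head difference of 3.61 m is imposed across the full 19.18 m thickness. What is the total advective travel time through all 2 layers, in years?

With flow normal to the layers, continuity requires the same specific discharge q through every layer.
Σ(b_i/K_i) = 6.28/6.47 + 12.9/2.24e-06 = 5.759e+06 d.
q = Δh / Σ(b_i/K_i) = 3.61 / 5.759e+06 = 6.269e-07 m/day.
In each layer the seepage velocity is v_i = q/n_i, so the layer transit time is t_i = b_i·n_i / q:
  layer 1 (weathered basalt): t_1 = 6.28 × 0.18 / 6.269e-07 = 1.803e+06 d
  layer 2 (clay): t_2 = 12.9 × 0.02 / 6.269e-07 = 4.116e+05 d
Total t = Σ t_i = 2.215e+06 days = 6064 years.

6060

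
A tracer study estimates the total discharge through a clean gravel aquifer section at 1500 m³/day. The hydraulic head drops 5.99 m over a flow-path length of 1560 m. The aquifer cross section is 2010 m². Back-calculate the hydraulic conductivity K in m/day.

194

Hydraulic gradient i = Δh / L = 5.99 / 1560 = 0.003840.
From Q = K·A·i, K = Q / (A·i) = 1500 / (2010 × 0.003840) = 194.4 m/day.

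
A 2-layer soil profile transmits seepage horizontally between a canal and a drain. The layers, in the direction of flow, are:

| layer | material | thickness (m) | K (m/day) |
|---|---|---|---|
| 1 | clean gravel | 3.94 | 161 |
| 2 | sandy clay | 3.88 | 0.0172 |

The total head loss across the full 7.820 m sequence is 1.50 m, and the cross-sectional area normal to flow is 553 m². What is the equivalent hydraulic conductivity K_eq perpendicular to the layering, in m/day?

Flow is perpendicular to layering, so the layers act in series and the equivalent K is the thickness-weighted harmonic mean.
Total thickness L = 3.94 + 3.88 = 7.820 m.
Σ(b_i/K_i) = 3.94/161 + 3.88/0.0172 = 225.6 d.
K_eq = L / Σ(b_i/K_i) = 7.820 / 225.6 = 0.03466 m/day.

0.0347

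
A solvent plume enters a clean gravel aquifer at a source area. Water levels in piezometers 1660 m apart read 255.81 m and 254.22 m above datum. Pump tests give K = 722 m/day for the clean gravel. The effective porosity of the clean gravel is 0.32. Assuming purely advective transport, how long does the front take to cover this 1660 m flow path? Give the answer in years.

Hydraulic gradient i = (255.81 − 254.22) / 1660 = 1.59 / 1660 = 0.0009578.
Darcy flux q = K · i = 722.0 × 0.0009578 = 0.6916 m/day.
Seepage velocity v = q / n_e = 0.6916 / 0.32 = 2.161 m/day.
Travel time t = L / v = 1660 / 2.161 = 768.1 days = 2.103 years.

2.10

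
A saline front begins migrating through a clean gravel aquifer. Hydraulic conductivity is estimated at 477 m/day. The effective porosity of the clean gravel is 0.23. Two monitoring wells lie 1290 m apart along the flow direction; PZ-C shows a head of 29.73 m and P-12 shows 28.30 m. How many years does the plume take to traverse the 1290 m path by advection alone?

Hydraulic gradient i = (29.73 − 28.30) / 1290 = 1.43 / 1290 = 0.001109.
Darcy flux q = K · i = 477.0 × 0.001109 = 0.5288 m/day.
Seepage velocity v = q / n_e = 0.5288 / 0.23 = 2.299 m/day.
Travel time t = L / v = 1290 / 2.299 = 561.1 days = 1.536 years.

1.54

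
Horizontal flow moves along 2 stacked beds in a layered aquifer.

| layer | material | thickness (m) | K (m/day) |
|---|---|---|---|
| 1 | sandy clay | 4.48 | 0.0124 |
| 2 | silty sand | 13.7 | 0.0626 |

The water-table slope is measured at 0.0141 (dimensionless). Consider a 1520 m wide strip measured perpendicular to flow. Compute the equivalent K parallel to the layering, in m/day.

0.0502

Flow is parallel to layering, so each bed carries its own Darcy discharge and the transmissivities add.
Σ(K_i·b_i) = 0.0124×4.48 + 0.0626×13.7 = 0.9132 m²/day.
Total thickness b = 18.18 m, so K_eq = Σ(K_i·b_i)/b = 0.05023 m/day.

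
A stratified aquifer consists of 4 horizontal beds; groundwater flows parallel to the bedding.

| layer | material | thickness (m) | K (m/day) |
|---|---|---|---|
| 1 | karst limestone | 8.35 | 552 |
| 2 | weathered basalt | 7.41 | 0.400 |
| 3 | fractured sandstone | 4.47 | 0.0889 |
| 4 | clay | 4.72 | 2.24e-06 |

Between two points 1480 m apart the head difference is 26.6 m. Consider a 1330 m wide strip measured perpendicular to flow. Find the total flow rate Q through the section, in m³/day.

110000

Flow is parallel to layering, so each bed carries its own Darcy discharge and the transmissivities add.
Σ(K_i·b_i) = 552×8.35 + 0.400×7.41 + 0.0889×4.47 + 2.24e-06×4.72 = 4613 m²/day.
Hydraulic gradient i = Δh / L = 26.6 / 1480 = 0.01797.
Q = Σ(K_i·b_i) · W · i = 4613 × 1330 × 0.01797 = 1.103e+05 m³/day.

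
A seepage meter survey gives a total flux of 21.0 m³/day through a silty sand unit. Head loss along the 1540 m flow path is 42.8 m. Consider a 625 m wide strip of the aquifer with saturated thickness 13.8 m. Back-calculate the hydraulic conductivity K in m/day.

Cross-sectional area A = 625 × 13.8 = 8625 m².
Hydraulic gradient i = Δh / L = 42.8 / 1540 = 0.02779.
From Q = K·A·i, K = Q / (A·i) = 21.0 / (8625 × 0.02779) = 0.08761 m/day.

0.0876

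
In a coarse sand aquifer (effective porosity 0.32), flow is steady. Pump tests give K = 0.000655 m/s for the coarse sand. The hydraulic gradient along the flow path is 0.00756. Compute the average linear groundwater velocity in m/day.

1.34

Convert K: 0.000655 m/s × 86400 = 56.59 m/day.
Hydraulic gradient i = 0.00756.
Darcy flux q = K · i = 56.59 × 0.007560 = 0.4278 m/day.
Seepage velocity v = q / n_e = 0.4278 / 0.32 = 1.337 m/day.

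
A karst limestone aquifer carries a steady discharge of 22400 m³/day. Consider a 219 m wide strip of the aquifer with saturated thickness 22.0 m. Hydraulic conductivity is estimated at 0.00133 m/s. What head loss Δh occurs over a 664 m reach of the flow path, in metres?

26.9

Convert K: 0.00133 m/s × 86400 = 114.9 m/day.
Cross-sectional area A = 219 × 22.0 = 4818 m².
From Q = K·A·i, i = Q / (K·A) = 22400 / (114.9 × 4818) = 0.04046.
Head loss Δh = i · L = 0.04046 × 664 = 26.86 m.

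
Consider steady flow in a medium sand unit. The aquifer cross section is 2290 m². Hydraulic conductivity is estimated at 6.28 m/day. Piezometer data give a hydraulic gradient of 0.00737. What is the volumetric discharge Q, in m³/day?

106

Hydraulic gradient i = 0.00737.
Darcy's law: Q = K · A · i = 6.280 × 2290 × 0.007370 = 106.0 m³/day.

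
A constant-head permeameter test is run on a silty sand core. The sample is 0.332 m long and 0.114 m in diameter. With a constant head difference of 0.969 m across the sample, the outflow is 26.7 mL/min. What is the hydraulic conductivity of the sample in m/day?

Cross-sectional area A = π·(d/2)² = π × (0.114/2)² = 0.01021 m².
Convert discharge: 26.7 mL/min = 4.450e-07 m³/s.
Darcy's law rearranged: K = Q·L / (A·Δh) = 4.450e-07 × 0.332 / (0.01021 × 0.969) = 1.494e-05 m/s = 1.291 m/day.

1.29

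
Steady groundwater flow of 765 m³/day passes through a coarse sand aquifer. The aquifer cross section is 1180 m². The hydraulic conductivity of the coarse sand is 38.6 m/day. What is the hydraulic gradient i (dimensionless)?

0.0168

From Q = K·A·i, i = Q / (K·A) = 765 / (38.60 × 1180) = 0.01680.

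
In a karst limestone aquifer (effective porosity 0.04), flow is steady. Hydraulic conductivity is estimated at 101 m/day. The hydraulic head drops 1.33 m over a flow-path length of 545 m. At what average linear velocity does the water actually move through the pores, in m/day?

6.16

Hydraulic gradient i = Δh / L = 1.33 / 545 = 0.002440.
Darcy flux q = K · i = 101.0 × 0.002440 = 0.2465 m/day.
Seepage velocity v = q / n_e = 0.2465 / 0.04 = 6.162 m/day.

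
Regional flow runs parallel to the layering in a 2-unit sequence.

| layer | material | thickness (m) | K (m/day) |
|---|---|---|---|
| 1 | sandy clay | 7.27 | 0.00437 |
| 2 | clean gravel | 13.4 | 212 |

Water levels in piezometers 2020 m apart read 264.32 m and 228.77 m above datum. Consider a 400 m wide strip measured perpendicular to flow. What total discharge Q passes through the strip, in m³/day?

20000

Flow is parallel to layering, so each bed carries its own Darcy discharge and the transmissivities add.
Σ(K_i·b_i) = 0.00437×7.27 + 212×13.4 = 2841 m²/day.
Hydraulic gradient i = (264.32 − 228.77) / 2020 = 35.55 / 2020 = 0.01760.
Q = Σ(K_i·b_i) · W · i = 2841 × 400 × 0.01760 = 19998 m³/day.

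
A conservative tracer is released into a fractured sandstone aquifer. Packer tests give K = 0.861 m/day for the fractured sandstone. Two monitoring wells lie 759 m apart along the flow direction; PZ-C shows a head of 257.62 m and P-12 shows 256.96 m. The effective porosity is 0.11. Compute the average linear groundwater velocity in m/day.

0.00681

Hydraulic gradient i = (257.62 − 256.96) / 759 = 0.66 / 759 = 0.0008696.
Darcy flux q = K · i = 0.8610 × 0.0008696 = 0.0007487 m/day.
Seepage velocity v = q / n_e = 0.0007487 / 0.11 = 0.006806 m/day.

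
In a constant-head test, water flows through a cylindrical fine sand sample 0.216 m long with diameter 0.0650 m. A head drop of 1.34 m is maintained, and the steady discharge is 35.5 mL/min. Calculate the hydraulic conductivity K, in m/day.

Cross-sectional area A = π·(d/2)² = π × (0.0650/2)² = 0.003318 m².
Convert discharge: 35.5 mL/min = 5.917e-07 m³/s.
Darcy's law rearranged: K = Q·L / (A·Δh) = 5.917e-07 × 0.216 / (0.003318 × 1.34) = 2.874e-05 m/s = 2.483 m/day.

2.48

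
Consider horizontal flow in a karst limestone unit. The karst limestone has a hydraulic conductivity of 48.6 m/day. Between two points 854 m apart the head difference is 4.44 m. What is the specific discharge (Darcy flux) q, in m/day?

Hydraulic gradient i = Δh / L = 4.44 / 854 = 0.005199.
Specific discharge q = K · i = 48.60 × 0.005199 = 0.2527 m/day.

0.253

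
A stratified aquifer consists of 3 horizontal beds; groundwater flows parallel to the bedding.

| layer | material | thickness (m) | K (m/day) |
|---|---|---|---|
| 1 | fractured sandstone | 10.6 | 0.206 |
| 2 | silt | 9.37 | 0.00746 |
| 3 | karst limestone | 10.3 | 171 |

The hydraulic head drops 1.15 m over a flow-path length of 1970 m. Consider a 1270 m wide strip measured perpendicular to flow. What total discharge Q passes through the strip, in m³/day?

Flow is parallel to layering, so each bed carries its own Darcy discharge and the transmissivities add.
Σ(K_i·b_i) = 0.206×10.6 + 0.00746×9.37 + 171×10.3 = 1764 m²/day.
Hydraulic gradient i = Δh / L = 1.15 / 1970 = 0.0005838.
Q = Σ(K_i·b_i) · W · i = 1764 × 1270 × 0.0005838 = 1307 m³/day.

1310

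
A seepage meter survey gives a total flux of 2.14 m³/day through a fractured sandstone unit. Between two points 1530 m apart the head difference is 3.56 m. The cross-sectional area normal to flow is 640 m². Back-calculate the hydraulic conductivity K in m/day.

Hydraulic gradient i = Δh / L = 3.56 / 1530 = 0.002327.
From Q = K·A·i, K = Q / (A·i) = 2.14 / (640.0 × 0.002327) = 1.437 m/day.

1.44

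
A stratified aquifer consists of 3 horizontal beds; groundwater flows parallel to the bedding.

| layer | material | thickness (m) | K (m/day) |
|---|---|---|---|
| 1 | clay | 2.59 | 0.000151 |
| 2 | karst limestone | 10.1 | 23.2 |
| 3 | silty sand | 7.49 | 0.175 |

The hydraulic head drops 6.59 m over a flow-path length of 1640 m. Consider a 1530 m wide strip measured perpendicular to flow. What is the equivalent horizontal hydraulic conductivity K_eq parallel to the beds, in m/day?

11.7

Flow is parallel to layering, so each bed carries its own Darcy discharge and the transmissivities add.
Σ(K_i·b_i) = 0.000151×2.59 + 23.2×10.1 + 0.175×7.49 = 235.6 m²/day.
Total thickness b = 20.18 m, so K_eq = Σ(K_i·b_i)/b = 11.68 m/day.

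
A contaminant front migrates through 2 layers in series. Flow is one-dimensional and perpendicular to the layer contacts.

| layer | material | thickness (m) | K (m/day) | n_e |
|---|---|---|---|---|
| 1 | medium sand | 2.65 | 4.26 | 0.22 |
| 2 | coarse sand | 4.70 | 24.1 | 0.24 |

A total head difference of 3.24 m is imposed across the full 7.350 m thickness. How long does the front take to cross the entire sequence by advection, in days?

With flow normal to the layers, continuity requires the same specific discharge q through every layer.
Σ(b_i/K_i) = 2.65/4.26 + 4.70/24.1 = 0.8171 d.
q = Δh / Σ(b_i/K_i) = 3.24 / 0.8171 = 3.965 m/day.
In each layer the seepage velocity is v_i = q/n_i, so the layer transit time is t_i = b_i·n_i / q:
  layer 1 (medium sand): t_1 = 2.65 × 0.22 / 3.965 = 0.1470 d
  layer 2 (coarse sand): t_2 = 4.70 × 0.24 / 3.965 = 0.2845 d
Total t = Σ t_i = 0.4315 days.

0.431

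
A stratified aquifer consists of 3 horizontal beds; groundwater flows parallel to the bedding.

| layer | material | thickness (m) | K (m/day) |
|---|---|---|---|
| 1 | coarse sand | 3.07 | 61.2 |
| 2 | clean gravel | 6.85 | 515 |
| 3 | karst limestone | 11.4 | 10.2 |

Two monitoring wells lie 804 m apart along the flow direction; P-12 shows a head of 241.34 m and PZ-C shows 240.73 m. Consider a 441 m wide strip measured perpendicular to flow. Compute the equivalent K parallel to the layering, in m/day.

180

Flow is parallel to layering, so each bed carries its own Darcy discharge and the transmissivities add.
Σ(K_i·b_i) = 61.2×3.07 + 515×6.85 + 10.2×11.4 = 3832 m²/day.
Total thickness b = 21.32 m, so K_eq = Σ(K_i·b_i)/b = 179.7 m/day.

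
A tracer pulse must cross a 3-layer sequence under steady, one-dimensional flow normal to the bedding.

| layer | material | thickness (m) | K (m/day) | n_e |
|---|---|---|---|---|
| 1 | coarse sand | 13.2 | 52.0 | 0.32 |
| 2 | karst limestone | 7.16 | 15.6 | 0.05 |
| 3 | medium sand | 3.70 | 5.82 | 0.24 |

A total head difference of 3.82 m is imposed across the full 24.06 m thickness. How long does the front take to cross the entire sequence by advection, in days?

With flow normal to the layers, continuity requires the same specific discharge q through every layer.
Σ(b_i/K_i) = 13.2/52.0 + 7.16/15.6 + 3.70/5.82 = 1.349 d.
q = Δh / Σ(b_i/K_i) = 3.82 / 1.349 = 2.833 m/day.
In each layer the seepage velocity is v_i = q/n_i, so the layer transit time is t_i = b_i·n_i / q:
  layer 1 (coarse sand): t_1 = 13.2 × 0.32 / 2.833 = 1.491 d
  layer 2 (karst limestone): t_2 = 7.16 × 0.05 / 2.833 = 0.1264 d
  layer 3 (medium sand): t_3 = 3.70 × 0.24 / 2.833 = 0.3135 d
Total t = Σ t_i = 1.931 days.

1.93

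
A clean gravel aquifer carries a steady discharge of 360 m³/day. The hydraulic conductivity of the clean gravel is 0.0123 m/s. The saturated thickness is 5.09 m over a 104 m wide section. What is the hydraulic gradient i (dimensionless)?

0.000640

Convert K: 0.0123 m/s × 86400 = 1063 m/day.
Cross-sectional area A = 104 × 5.09 = 529.4 m².
From Q = K·A·i, i = Q / (K·A) = 360 / (1063 × 529.4) = 0.0006399.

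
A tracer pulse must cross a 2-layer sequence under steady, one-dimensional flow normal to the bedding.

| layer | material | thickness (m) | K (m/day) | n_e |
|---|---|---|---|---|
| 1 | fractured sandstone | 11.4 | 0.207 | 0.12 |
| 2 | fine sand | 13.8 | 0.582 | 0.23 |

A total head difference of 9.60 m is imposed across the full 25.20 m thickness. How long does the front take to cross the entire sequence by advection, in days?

With flow normal to the layers, continuity requires the same specific discharge q through every layer.
Σ(b_i/K_i) = 11.4/0.207 + 13.8/0.582 = 78.78 d.
q = Δh / Σ(b_i/K_i) = 9.60 / 78.78 = 0.1219 m/day.
In each layer the seepage velocity is v_i = q/n_i, so the layer transit time is t_i = b_i·n_i / q:
  layer 1 (fractured sandstone): t_1 = 11.4 × 0.12 / 0.1219 = 11.23 d
  layer 2 (fine sand): t_2 = 13.8 × 0.23 / 0.1219 = 26.05 d
Total t = Σ t_i = 37.27 days.

37.3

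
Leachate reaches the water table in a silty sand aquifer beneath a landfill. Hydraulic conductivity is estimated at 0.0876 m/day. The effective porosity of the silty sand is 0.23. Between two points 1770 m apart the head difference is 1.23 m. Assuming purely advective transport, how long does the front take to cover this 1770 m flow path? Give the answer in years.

18300

Hydraulic gradient i = Δh / L = 1.23 / 1770 = 0.0006949.
Darcy flux q = K · i = 0.08760 × 0.0006949 = 6.087e-05 m/day.
Seepage velocity v = q / n_e = 6.087e-05 / 0.23 = 0.0002647 m/day.
Travel time t = L / v = 1770 / 0.0002647 = 6.688e+06 days = 18309 years.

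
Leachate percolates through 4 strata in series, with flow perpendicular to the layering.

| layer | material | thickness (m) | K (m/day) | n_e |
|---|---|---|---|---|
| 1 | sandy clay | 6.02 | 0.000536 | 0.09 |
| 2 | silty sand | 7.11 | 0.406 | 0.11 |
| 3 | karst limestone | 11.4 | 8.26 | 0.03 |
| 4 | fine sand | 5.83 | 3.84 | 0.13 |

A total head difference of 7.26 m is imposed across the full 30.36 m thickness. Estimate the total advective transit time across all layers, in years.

10.3

With flow normal to the layers, continuity requires the same specific discharge q through every layer.
Σ(b_i/K_i) = 6.02/0.000536 + 7.11/0.406 + 11.4/8.26 + 5.83/3.84 = 11252 d.
q = Δh / Σ(b_i/K_i) = 7.26 / 11252 = 0.0006452 m/day.
In each layer the seepage velocity is v_i = q/n_i, so the layer transit time is t_i = b_i·n_i / q:
  layer 1 (sandy clay): t_1 = 6.02 × 0.09 / 0.0006452 = 839.7 d
  layer 2 (silty sand): t_2 = 7.11 × 0.11 / 0.0006452 = 1212 d
  layer 3 (karst limestone): t_3 = 11.4 × 0.03 / 0.0006452 = 530.0 d
  layer 4 (fine sand): t_4 = 5.83 × 0.13 / 0.0006452 = 1175 d
Total t = Σ t_i = 3756 days = 10.28 years.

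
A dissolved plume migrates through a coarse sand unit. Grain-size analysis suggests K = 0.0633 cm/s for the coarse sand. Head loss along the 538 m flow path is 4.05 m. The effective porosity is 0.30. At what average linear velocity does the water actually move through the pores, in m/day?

Convert K: 0.0633 cm/s × 864 = 54.69 m/day.
Hydraulic gradient i = Δh / L = 4.05 / 538 = 0.007528.
Darcy flux q = K · i = 54.69 × 0.007528 = 0.4117 m/day.
Seepage velocity v = q / n_e = 0.4117 / 0.30 = 1.372 m/day.

1.37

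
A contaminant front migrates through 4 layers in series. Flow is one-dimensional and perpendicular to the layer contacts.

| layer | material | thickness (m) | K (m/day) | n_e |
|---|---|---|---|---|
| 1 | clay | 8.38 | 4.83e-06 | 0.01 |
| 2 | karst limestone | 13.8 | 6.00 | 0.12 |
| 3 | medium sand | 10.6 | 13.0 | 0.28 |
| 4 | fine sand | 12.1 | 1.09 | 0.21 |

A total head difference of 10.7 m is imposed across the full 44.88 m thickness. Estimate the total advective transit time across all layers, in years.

With flow normal to the layers, continuity requires the same specific discharge q through every layer.
Σ(b_i/K_i) = 8.38/4.83e-06 + 13.8/6.00 + 10.6/13.0 + 12.1/1.09 = 1.735e+06 d.
q = Δh / Σ(b_i/K_i) = 10.7 / 1.735e+06 = 6.167e-06 m/day.
In each layer the seepage velocity is v_i = q/n_i, so the layer transit time is t_i = b_i·n_i / q:
  layer 1 (clay): t_1 = 8.38 × 0.01 / 6.167e-06 = 13588 d
  layer 2 (karst limestone): t_2 = 13.8 × 0.12 / 6.167e-06 = 2.685e+05 d
  layer 3 (medium sand): t_3 = 10.6 × 0.28 / 6.167e-06 = 4.813e+05 d
  layer 4 (fine sand): t_4 = 12.1 × 0.21 / 6.167e-06 = 4.120e+05 d
Total t = Σ t_i = 1.175e+06 days = 3218 years.

3220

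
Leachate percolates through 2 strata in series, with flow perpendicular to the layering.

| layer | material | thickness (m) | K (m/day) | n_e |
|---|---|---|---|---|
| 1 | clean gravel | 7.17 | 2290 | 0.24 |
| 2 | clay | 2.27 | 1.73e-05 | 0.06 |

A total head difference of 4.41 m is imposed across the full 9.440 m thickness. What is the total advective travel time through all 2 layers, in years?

With flow normal to the layers, continuity requires the same specific discharge q through every layer.
Σ(b_i/K_i) = 7.17/2290 + 2.27/1.73e-05 = 1.312e+05 d.
q = Δh / Σ(b_i/K_i) = 4.41 / 1.312e+05 = 3.361e-05 m/day.
In each layer the seepage velocity is v_i = q/n_i, so the layer transit time is t_i = b_i·n_i / q:
  layer 1 (clean gravel): t_1 = 7.17 × 0.24 / 3.361e-05 = 51200 d
  layer 2 (clay): t_2 = 2.27 × 0.06 / 3.361e-05 = 4052 d
Total t = Σ t_i = 55253 days = 151.3 years.

151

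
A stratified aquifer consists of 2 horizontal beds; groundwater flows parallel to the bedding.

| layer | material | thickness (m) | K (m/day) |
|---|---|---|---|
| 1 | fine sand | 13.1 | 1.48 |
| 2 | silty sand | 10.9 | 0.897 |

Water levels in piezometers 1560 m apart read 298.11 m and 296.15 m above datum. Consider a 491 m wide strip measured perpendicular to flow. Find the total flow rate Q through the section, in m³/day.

Flow is parallel to layering, so each bed carries its own Darcy discharge and the transmissivities add.
Σ(K_i·b_i) = 1.48×13.1 + 0.897×10.9 = 29.17 m²/day.
Hydraulic gradient i = (298.11 − 296.15) / 1560 = 1.96 / 1560 = 0.001256.
Q = Σ(K_i·b_i) · W · i = 29.17 × 491 × 0.001256 = 17.99 m³/day.

18.0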